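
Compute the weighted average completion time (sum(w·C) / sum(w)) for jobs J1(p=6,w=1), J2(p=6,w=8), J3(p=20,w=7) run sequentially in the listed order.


Completion times:
  J1: C=6, w×C=1×6=6
  J2: C=12, w×C=8×12=96
  J3: C=32, w×C=7×32=224
Sum w×C = 326
Sum w = 16
Weighted avg = 326/16
= 20.38


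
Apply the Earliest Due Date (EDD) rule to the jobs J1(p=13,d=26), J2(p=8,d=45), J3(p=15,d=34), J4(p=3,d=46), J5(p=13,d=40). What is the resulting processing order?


EDD: sort by earliest due date
  J1: d=26, p=13
  J3: d=34, p=15
  J5: d=40, p=13
  J2: d=45, p=8
  J4: d=46, p=3
Order: J1 → J3 → J5 → J2 → J4


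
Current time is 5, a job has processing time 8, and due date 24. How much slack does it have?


Slack = due - current_time - processing
= 24 - 5 - 8
= 11


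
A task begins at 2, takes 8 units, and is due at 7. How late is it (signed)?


Completion = 2 + 8 = 10
Lateness = C - d = 10 - 7
= 3


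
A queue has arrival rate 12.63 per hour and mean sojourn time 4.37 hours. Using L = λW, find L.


Little's law: L = λ × W
= 12.63 × 4.37
= 55.19


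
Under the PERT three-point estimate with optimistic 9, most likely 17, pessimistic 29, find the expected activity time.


te = (o + 4m + p) / 6
= (9 + 4×17 + 29) / 6
= (9 + 68 + 29) / 6
= 106 / 6
= 17.67


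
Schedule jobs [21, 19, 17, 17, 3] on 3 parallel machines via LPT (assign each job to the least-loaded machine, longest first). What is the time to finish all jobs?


Jobs (LPT sorted): [21, 19, 17, 17, 3]
Machines: 3
  J=21 → Machine 1 (load: 0+21=21)
  J=19 → Machine 2 (load: 0+19=19)
  J=17 → Machine 3 (load: 0+17=17)
  J=17 → Machine 3 (load: 17+17=34)
  J=3 → Machine 2 (load: 19+3=22)
Machine loads: [21, 22, 34]
Makespan = max = 34 time units


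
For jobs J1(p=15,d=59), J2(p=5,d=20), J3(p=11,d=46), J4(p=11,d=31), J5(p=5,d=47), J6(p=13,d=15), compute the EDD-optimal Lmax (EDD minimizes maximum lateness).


EDD order: J6 → J2 → J4 → J3 → J5 → J1
Completion and lateness:
  J6: C=13, d=15, L=13-15=-2
  J2: C=18, d=20, L=18-20=-2
  J4: C=29, d=31, L=29-31=-2
  J3: C=40, d=46, L=40-46=-6
  J5: C=45, d=47, L=45-47=-2
  J1: C=60, d=59, L=60-59=1
Lmax = max(-2, -2, -2, -6, -2, 1)
= 1


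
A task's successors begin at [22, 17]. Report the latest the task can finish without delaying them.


LF = min of all successor start times
Successors start at: [22, 17]
LF = min(22, 17)
= 17


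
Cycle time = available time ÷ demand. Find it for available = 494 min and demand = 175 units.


Cycle time = available time / demand
= 494 / 175
= 2.82 min/unit


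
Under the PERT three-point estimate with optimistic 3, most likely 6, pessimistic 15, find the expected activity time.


te = (o + 4m + p) / 6
= (3 + 4×6 + 15) / 6
= (3 + 24 + 15) / 6
= 42 / 6
= 7.00


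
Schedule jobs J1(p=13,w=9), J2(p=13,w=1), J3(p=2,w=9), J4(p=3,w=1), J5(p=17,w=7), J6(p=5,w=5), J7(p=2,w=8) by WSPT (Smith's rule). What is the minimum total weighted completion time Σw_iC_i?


WSPT order (by p/w): J3 → J7 → J6 → J1 → J5 → J4 → J2
  J3: C=2, w·C=9×2=18
  J7: C=4, w·C=8×4=32
  J6: C=9, w·C=5×9=45
  J1: C=22, w·C=9×22=198
  J5: C=39, w·C=7×39=273
  J4: C=42, w·C=1×42=42
  J2: C=55, w·C=1×55=55
Σ w·C = 663
= 663


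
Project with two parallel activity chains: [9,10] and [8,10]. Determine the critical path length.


Path A: 9 + 10 = 19
Path B: 8 + 10 = 18
Critical path = longest = max(19, 18)
= 19 (Path A)


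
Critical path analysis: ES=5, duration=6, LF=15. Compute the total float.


EF = ES + duration = 5 + 6 = 11
LS = LF - duration = 15 - 6 = 9
Total Float = LF - EF = 15 - 11
(or LS - ES = 9 - 5)
= 4


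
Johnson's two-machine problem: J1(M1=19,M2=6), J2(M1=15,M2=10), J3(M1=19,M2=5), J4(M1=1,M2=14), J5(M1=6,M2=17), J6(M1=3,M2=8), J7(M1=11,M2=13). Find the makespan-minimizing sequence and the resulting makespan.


Johnson's rule:
Group 1 (M1≤M2, sort by M1): ['J4', 'J6', 'J5', 'J7']
Group 2 (M1>M2, sort desc M2): ['J2', 'J1', 'J3']
Sequence: J4 → J6 → J5 → J7 → J2 → J1 → J3
Makespan calculation:
  J4: M1 done=1, M2 done=15
  J6: M1 done=4, M2 done=23
  J5: M1 done=10, M2 done=40
  J7: M1 done=21, M2 done=53
  J2: M1 done=36, M2 done=63
  J1: M1 done=55, M2 done=69
  J3: M1 done=74, M2 done=79
= Sequence: J4 → J6 → J5 → J7 → J2 → J1 → J3, Makespan: 79


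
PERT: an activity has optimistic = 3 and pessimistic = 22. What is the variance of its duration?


σ² = ((p - o) / 6)² = (p - o)² / 36
= (22 - 3)² / 36
= 19² / 36
= 361 / 36
= 10.0278


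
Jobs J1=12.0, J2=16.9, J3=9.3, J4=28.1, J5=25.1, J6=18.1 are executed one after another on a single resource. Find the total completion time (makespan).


Sequential makespan: sum all processing times
= 12.0 + 16.9 + 9.3 + 28.1 + 25.1 + 18.1
= 109.5 time units


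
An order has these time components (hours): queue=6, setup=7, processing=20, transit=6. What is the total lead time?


Lead time = queue + setup + processing + transit
= 6 + 7 + 20 + 6
= 39 hours


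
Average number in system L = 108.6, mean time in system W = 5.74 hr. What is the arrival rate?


Little's law: L = λW → λ = L / W
= 108.6 / 5.74
= 18.92 per hour


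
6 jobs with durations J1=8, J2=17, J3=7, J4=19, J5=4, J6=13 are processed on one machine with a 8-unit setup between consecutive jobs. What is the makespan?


Makespan = Σ processing + (n-1) × setup
= (8 + 17 + 7 + 19 + 4 + 13) + (6-1)×8
= 68 + 40
= 108 time units


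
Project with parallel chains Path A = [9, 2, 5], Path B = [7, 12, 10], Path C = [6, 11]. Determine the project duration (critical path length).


Path A: 9 + 2 + 5 = 16
Path B: 7 + 12 + 10 = 29
Path C: 6 + 11 = 17
Critical path = longest = max(16, 29, 17)
= 29 (Path B)


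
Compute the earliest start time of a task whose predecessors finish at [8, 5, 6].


ES = max of all predecessor completion times
Predecessors: [8, 5, 6]
ES = max(8, 5, 6)
= 8


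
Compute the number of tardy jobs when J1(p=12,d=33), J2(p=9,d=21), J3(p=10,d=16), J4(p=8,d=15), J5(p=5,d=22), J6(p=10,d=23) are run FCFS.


Completion vs due date:
  J1: C=12, d=33 → on time
  J2: C=21, d=21 → on time
  J3: C=31, d=16 → TARDY
  J4: C=39, d=15 → TARDY
  J5: C=44, d=22 → TARDY
  J6: C=54, d=23 → TARDY
Tardy jobs: J3, J4, J5, J6
Count = 4


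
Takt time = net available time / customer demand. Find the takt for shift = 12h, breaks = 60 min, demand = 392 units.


Available = 12×60 - 60 = 660 min
Takt time = 660 / 392
= 1.68 min/unit


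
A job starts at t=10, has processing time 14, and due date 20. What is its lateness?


Completion = 10 + 14 = 24
Lateness = C - d = 24 - 20
= 4


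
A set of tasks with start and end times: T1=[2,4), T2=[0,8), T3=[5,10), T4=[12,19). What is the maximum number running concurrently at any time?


Check each time point for overlaps:
  t=2: 2 tasks active (T1, T2)
Max concurrent = 2


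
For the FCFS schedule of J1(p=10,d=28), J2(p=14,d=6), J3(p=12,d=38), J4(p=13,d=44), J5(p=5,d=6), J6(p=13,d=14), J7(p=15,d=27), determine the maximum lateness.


Lateness per job (L = C - d):
  J1: C=10, d=28, L=-18
  J2: C=24, d=6, L=18
  J3: C=36, d=38, L=-2
  J4: C=49, d=44, L=5
  J5: C=54, d=6, L=48
  J6: C=67, d=14, L=53
  J7: C=82, d=27, L=55
Lmax = max(-18, 18, -2, 5, 48, 53, 55)
= 55


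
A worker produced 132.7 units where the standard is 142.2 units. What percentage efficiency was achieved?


Efficiency = (actual / standard) × 100
= (132.7 / 142.2) × 100
= 93.3%


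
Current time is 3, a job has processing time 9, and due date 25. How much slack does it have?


Slack = due - current_time - processing
= 25 - 3 - 9
= 13


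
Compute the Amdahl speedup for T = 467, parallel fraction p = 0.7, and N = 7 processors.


Amdahl's law: T_p = T × ((1-p) + p/N)
= 467 × ((1-0.7) + 0.7/7)
= 467 × (0.30 + 0.1000)
= 467 × 0.4000
= 186.80
Speedup = 467/186.80
= 2.50×


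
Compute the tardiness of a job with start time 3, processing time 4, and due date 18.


Completion = start + processing = 3 + 4 = 7
Tardiness = max(0, C - d) = max(0, 7 - 18)
= max(0, -11)
= 0


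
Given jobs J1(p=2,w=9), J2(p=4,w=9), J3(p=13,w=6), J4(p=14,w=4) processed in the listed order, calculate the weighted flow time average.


Completion times:
  J1: C=2, w×C=9×2=18
  J2: C=6, w×C=9×6=54
  J3: C=19, w×C=6×19=114
  J4: C=33, w×C=4×33=132
Sum w×C = 318
Sum w = 28
Weighted avg = 318/28
= 11.36


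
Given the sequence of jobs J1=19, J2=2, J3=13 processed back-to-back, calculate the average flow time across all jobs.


Completion times:
  J1: completes at 19
  J2: completes at 21
  J3: completes at 34
Sum = 74
Average = 74/3
= 24.67


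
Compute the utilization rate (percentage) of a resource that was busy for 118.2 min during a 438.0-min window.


Utilization = busy / total × 100
= 118.2 / 438.0 × 100
= 27.0%


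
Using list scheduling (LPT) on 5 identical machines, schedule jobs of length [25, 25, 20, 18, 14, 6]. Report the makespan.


Jobs (LPT sorted): [25, 25, 20, 18, 14, 6]
Machines: 5
  J=25 → Machine 1 (load: 0+25=25)
  J=25 → Machine 2 (load: 0+25=25)
  J=20 → Machine 3 (load: 0+20=20)
  J=18 → Machine 4 (load: 0+18=18)
  J=14 → Machine 5 (load: 0+14=14)
  J=6 → Machine 5 (load: 14+6=20)
Machine loads: [25, 25, 20, 18, 20]
Makespan = max = 25 time units


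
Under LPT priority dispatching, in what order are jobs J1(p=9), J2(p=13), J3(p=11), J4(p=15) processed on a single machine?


LPT: sort by longest processing time first
  J4: p=15
  J2: p=13
  J3: p=11
  J1: p=9
Order: J4 → J2 → J3 → J1


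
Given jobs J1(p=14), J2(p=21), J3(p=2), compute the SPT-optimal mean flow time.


SPT order: J3 → J1 → J2
Completion times:
  J3: C=2
  J1: C=16
  J2: C=37
Sum = 55, n = 3
Mean flow = 55/3
= 18.33


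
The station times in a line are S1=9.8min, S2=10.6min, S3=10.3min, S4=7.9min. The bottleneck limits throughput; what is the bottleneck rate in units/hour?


Bottleneck = longest station time
Station times: [9.8, 10.6, 10.3, 7.9]
Max = 10.6 min
Rate = 60 / 10.6
= 5.66 units/hour (bottleneck: 10.6min)


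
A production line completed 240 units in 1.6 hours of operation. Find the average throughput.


Throughput = units / time
= 240 / 1.6
= 150.0 units/hour


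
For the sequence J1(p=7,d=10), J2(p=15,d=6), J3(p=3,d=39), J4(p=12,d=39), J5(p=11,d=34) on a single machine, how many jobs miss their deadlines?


Completion vs due date:
  J1: C=7, d=10 → on time
  J2: C=22, d=6 → TARDY
  J3: C=25, d=39 → on time
  J4: C=37, d=39 → on time
  J5: C=48, d=34 → TARDY
Tardy jobs: J2, J5
Count = 2


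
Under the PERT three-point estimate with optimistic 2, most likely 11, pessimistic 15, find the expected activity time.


te = (o + 4m + p) / 6
= (2 + 4×11 + 15) / 6
= (2 + 44 + 15) / 6
= 61 / 6
= 10.17


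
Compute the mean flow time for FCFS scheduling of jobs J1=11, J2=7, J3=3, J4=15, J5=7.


Completion times:
  J1: completes at 11
  J2: completes at 18
  J3: completes at 21
  J4: completes at 36
  J5: completes at 43
Sum = 129
Average = 129/5
= 25.80


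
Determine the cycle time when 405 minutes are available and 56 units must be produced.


Cycle time = available time / demand
= 405 / 56
= 7.23 min/unit


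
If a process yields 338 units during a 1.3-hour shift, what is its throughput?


Throughput = units / time
= 338 / 1.3
= 260.0 units/hour


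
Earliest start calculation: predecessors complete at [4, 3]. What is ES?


ES = max of all predecessor completion times
Predecessors: [4, 3]
ES = max(4, 3)
= 4


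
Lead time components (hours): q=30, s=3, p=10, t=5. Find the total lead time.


Lead time = queue + setup + processing + transit
= 30 + 3 + 10 + 5
= 48 hours


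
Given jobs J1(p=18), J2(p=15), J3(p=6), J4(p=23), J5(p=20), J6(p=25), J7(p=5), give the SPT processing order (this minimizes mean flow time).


SPT: sort by shortest processing time
  J7: p=5
  J3: p=6
  J2: p=15
  J1: p=18
  J5: p=20
  J4: p=23
  J6: p=25
Order: J7 → J3 → J2 → J1 → J5 → J4 → J6


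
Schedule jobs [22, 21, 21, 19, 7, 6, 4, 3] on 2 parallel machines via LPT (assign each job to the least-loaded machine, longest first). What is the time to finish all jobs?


Jobs (LPT sorted): [22, 21, 21, 19, 7, 6, 4, 3]
Machines: 2
  J=22 → Machine 1 (load: 0+22=22)
  J=21 → Machine 2 (load: 0+21=21)
  J=21 → Machine 2 (load: 21+21=42)
  J=19 → Machine 1 (load: 22+19=41)
  J=7 → Machine 1 (load: 41+7=48)
  J=6 → Machine 2 (load: 42+6=48)
  J=4 → Machine 1 (load: 48+4=52)
  J=3 → Machine 2 (load: 48+3=51)
Machine loads: [52, 51]
Makespan = max = 52 time units


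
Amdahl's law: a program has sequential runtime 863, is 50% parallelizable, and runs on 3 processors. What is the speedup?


Amdahl's law: T_p = T × ((1-p) + p/N)
= 863 × ((1-0.5) + 0.5/3)
= 863 × (0.50 + 0.1667)
= 863 × 0.6667
= 575.33
Speedup = 863/575.33
= 1.50×


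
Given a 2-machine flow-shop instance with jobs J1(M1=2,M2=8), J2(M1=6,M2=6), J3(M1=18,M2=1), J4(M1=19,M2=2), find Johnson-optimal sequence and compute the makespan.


Johnson's rule:
Group 1 (M1≤M2, sort by M1): ['J1', 'J2']
Group 2 (M1>M2, sort desc M2): ['J4', 'J3']
Sequence: J1 → J2 → J4 → J3
Makespan calculation:
  J1: M1 done=2, M2 done=10
  J2: M1 done=8, M2 done=16
  J4: M1 done=27, M2 done=29
  J3: M1 done=45, M2 done=46
= Sequence: J1 → J2 → J4 → J3, Makespan: 46


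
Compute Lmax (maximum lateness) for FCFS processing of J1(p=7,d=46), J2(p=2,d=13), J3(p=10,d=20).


Lateness per job (L = C - d):
  J1: C=7, d=46, L=-39
  J2: C=9, d=13, L=-4
  J3: C=19, d=20, L=-1
Lmax = max(-39, -4, -1)
= -1


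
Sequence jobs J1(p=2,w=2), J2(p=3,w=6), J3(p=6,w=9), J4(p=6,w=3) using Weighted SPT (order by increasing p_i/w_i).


WSPT (Smith's rule): sort by p/w ascending
  J2: p/w = 3/6 = 0.500
  J3: p/w = 6/9 = 0.667
  J1: p/w = 2/2 = 1.000
  J4: p/w = 6/3 = 2.000
Order: J2 → J3 → J1 → J4


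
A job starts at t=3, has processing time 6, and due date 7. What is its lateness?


Completion = 3 + 6 = 9
Lateness = C - d = 9 - 7
= 2


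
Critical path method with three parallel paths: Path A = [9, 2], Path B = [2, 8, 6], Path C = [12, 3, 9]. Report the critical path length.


Path A: 9 + 2 = 11
Path B: 2 + 8 + 6 = 16
Path C: 12 + 3 + 9 = 24
Critical path = longest = max(11, 16, 24)
= 24 (Path C)


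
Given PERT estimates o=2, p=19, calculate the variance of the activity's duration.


σ² = ((p - o) / 6)² = (p - o)² / 36
= (19 - 2)² / 36
= 17² / 36
= 289 / 36
= 8.0278


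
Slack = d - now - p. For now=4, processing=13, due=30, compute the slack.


Slack = due - current_time - processing
= 30 - 4 - 13
= 13


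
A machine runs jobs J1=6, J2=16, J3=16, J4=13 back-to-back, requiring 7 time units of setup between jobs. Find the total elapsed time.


Makespan = Σ processing + (n-1) × setup
= (6 + 16 + 16 + 13) + (4-1)×7
= 51 + 21
= 72 time units


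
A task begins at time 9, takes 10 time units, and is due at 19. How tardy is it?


Completion = start + processing = 9 + 10 = 19
Tardiness = max(0, C - d) = max(0, 19 - 19)
= max(0, 0)
= 0


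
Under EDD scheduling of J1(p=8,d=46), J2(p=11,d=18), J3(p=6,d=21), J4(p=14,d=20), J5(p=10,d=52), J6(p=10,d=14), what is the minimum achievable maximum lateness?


EDD order: J6 → J2 → J4 → J3 → J1 → J5
Completion and lateness:
  J6: C=10, d=14, L=10-14=-4
  J2: C=21, d=18, L=21-18=3
  J4: C=35, d=20, L=35-20=15
  J3: C=41, d=21, L=41-21=20
  J1: C=49, d=46, L=49-46=3
  J5: C=59, d=52, L=59-52=7
Lmax = max(-4, 3, 15, 20, 3, 7)
= 20


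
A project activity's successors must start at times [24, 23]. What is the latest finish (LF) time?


LF = min of all successor start times
Successors start at: [24, 23]
LF = min(24, 23)
= 23


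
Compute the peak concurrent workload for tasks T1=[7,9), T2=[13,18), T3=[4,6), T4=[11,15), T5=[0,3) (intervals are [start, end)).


Check each time point for overlaps:
  t=13: 2 tasks active (T2, T4)
Max concurrent = 2


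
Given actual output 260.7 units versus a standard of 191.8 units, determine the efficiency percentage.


Efficiency = (actual / standard) × 100
= (260.7 / 191.8) × 100
= 135.9%


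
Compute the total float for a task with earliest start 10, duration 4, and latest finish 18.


EF = ES + duration = 10 + 4 = 14
LS = LF - duration = 18 - 4 = 14
Total Float = LF - EF = 18 - 14
(or LS - ES = 14 - 10)
= 4


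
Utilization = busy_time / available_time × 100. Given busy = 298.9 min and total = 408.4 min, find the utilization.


Utilization = busy / total × 100
= 298.9 / 408.4 × 100
= 73.2%


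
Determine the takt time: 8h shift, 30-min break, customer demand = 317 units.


Available = 8×60 - 30 = 450 min
Takt time = 450 / 317
= 1.42 min/unit


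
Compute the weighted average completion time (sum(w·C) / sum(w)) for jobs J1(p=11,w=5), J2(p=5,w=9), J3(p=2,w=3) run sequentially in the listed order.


Completion times:
  J1: C=11, w×C=5×11=55
  J2: C=16, w×C=9×16=144
  J3: C=18, w×C=3×18=54
Sum w×C = 253
Sum w = 17
Weighted avg = 253/17
= 14.88


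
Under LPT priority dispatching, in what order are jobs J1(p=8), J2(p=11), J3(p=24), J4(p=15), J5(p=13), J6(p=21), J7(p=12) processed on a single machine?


LPT: sort by longest processing time first
  J3: p=24
  J6: p=21
  J4: p=15
  J5: p=13
  J7: p=12
  J2: p=11
  J1: p=8
Order: J3 → J6 → J4 → J5 → J7 → J2 → J1


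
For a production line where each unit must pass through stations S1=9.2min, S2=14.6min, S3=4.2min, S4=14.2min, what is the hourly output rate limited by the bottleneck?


Bottleneck = longest station time
Station times: [9.2, 14.6, 4.2, 14.2]
Max = 14.6 min
Rate = 60 / 14.6
= 4.11 units/hour (bottleneck: 14.6min)


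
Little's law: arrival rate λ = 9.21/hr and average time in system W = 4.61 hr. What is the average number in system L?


Little's law: L = λ × W
= 9.21 × 4.61
= 42.46


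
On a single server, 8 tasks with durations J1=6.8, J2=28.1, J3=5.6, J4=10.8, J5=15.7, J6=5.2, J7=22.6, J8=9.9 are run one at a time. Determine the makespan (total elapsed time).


Sequential makespan: sum all processing times
= 6.8 + 28.1 + 5.6 + 10.8 + 15.7 + 5.2 + 22.6 + 9.9
= 104.7 time units


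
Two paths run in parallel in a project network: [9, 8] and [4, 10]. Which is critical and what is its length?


Path A: 9 + 8 = 17
Path B: 4 + 10 = 14
Critical path = longest = max(17, 14)
= 17 (Path A)


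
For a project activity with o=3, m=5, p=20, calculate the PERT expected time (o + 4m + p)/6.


te = (o + 4m + p) / 6
= (3 + 4×5 + 20) / 6
= (3 + 20 + 20) / 6
= 43 / 6
= 7.17


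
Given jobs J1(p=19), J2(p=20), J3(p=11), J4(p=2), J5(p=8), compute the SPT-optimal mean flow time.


SPT order: J4 → J5 → J3 → J1 → J2
Completion times:
  J4: C=2
  J5: C=10
  J3: C=21
  J1: C=40
  J2: C=60
Sum = 133, n = 5
Mean flow = 133/5
= 26.60


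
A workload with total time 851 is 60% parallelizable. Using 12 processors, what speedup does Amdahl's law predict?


Amdahl's law: T_p = T × ((1-p) + p/N)
= 851 × ((1-0.6) + 0.6/12)
= 851 × (0.40 + 0.0500)
= 851 × 0.4500
= 382.95
Speedup = 851/382.95
= 2.22×


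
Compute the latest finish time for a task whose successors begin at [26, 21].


LF = min of all successor start times
Successors start at: [26, 21]
LF = min(26, 21)
= 21


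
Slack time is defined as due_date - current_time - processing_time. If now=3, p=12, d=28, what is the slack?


Slack = due - current_time - processing
= 28 - 3 - 12
= 13


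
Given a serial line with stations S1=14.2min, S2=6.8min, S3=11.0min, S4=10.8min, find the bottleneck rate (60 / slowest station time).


Bottleneck = longest station time
Station times: [14.2, 6.8, 11.0, 10.8]
Max = 14.2 min
Rate = 60 / 14.2
= 4.23 units/hour (bottleneck: 14.2min)


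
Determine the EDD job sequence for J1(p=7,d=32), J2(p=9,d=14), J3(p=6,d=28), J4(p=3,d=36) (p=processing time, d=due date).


EDD: sort by earliest due date
  J2: d=14, p=9
  J3: d=28, p=6
  J1: d=32, p=7
  J4: d=36, p=3
Order: J2 → J3 → J1 → J4


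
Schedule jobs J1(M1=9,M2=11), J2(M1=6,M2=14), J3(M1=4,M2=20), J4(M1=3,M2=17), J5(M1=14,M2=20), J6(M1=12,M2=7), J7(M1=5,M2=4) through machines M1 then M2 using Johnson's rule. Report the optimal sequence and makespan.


Johnson's rule:
Group 1 (M1≤M2, sort by M1): ['J4', 'J3', 'J2', 'J1', 'J5']
Group 2 (M1>M2, sort desc M2): ['J6', 'J7']
Sequence: J4 → J3 → J2 → J1 → J5 → J6 → J7
Makespan calculation:
  J4: M1 done=3, M2 done=20
  J3: M1 done=7, M2 done=40
  J2: M1 done=13, M2 done=54
  J1: M1 done=22, M2 done=65
  J5: M1 done=36, M2 done=85
  J6: M1 done=48, M2 done=92
  J7: M1 done=53, M2 done=96
= Sequence: J4 → J3 → J2 → J1 → J5 → J6 → J7, Makespan: 96


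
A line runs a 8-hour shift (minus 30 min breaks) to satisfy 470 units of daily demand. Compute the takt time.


Available = 8×60 - 30 = 450 min
Takt time = 450 / 470
= 0.96 min/unit


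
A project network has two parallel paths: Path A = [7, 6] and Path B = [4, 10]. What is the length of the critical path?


Path A: 7 + 6 = 13
Path B: 4 + 10 = 14
Critical path = longest = max(13, 14)
= 14 (Path B)


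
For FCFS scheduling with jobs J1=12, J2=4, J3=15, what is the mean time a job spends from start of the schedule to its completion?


Completion times:
  J1: completes at 12
  J2: completes at 16
  J3: completes at 31
Sum = 59
Average = 59/3
= 19.67


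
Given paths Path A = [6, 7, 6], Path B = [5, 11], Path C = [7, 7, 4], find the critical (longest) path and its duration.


Path A: 6 + 7 + 6 = 19
Path B: 5 + 11 = 16
Path C: 7 + 7 + 4 = 18
Critical path = longest = max(19, 16, 18)
= 19 (Path A)


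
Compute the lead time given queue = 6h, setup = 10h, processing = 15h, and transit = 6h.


Lead time = queue + setup + processing + transit
= 6 + 10 + 15 + 6
= 37 hours


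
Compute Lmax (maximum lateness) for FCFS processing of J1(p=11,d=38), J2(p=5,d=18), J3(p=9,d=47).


Lateness per job (L = C - d):
  J1: C=11, d=38, L=-27
  J2: C=16, d=18, L=-2
  J3: C=25, d=47, L=-22
Lmax = max(-27, -2, -22)
= -2


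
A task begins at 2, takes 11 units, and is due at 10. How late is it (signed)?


Completion = 2 + 11 = 13
Lateness = C - d = 13 - 10
= 3


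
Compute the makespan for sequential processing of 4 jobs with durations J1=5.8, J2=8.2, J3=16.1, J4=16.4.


Sequential makespan: sum all processing times
= 5.8 + 8.2 + 16.1 + 16.4
= 46.5 time units


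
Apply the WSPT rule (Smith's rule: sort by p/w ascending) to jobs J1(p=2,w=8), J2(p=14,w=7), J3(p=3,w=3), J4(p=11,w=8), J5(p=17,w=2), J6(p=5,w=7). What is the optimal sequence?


WSPT (Smith's rule): sort by p/w ascending
  J1: p/w = 2/8 = 0.250
  J6: p/w = 5/7 = 0.714
  J3: p/w = 3/3 = 1.000
  J4: p/w = 11/8 = 1.375
  J2: p/w = 14/7 = 2.000
  J5: p/w = 17/2 = 8.500
Order: J1 → J6 → J3 → J4 → J2 → J5


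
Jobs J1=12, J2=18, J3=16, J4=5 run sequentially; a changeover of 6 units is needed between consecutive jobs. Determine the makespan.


Makespan = Σ processing + (n-1) × setup
= (12 + 18 + 16 + 5) + (4-1)×6
= 51 + 18
= 69 time units


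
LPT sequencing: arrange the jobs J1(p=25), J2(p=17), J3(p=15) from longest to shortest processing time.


LPT: sort by longest processing time first
  J1: p=25
  J2: p=17
  J3: p=15
Order: J1 → J2 → J3


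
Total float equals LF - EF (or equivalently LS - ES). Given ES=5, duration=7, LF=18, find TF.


EF = ES + duration = 5 + 7 = 12
LS = LF - duration = 18 - 7 = 11
Total Float = LF - EF = 18 - 12
(or LS - ES = 11 - 5)
= 6


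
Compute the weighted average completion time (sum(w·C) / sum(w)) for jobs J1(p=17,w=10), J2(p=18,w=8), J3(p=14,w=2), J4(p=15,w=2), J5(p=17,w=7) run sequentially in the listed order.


Completion times:
  J1: C=17, w×C=10×17=170
  J2: C=35, w×C=8×35=280
  J3: C=49, w×C=2×49=98
  J4: C=64, w×C=2×64=128
  J5: C=81, w×C=7×81=567
Sum w×C = 1243
Sum w = 29
Weighted avg = 1243/29
= 42.86


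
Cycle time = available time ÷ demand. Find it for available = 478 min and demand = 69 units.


Cycle time = available time / demand
= 478 / 69
= 6.93 min/unit


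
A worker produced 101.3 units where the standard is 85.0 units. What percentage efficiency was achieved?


Efficiency = (actual / standard) × 100
= (101.3 / 85.0) × 100
= 119.2%


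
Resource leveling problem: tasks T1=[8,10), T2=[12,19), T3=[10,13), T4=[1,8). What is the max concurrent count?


Check each time point for overlaps:
  t=12: 2 tasks active (T2, T3)
Max concurrent = 2


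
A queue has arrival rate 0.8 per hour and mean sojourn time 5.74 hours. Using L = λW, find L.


Little's law: L = λ × W
= 0.8 × 5.74
= 4.59


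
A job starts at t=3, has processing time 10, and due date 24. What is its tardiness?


Completion = start + processing = 3 + 10 = 13
Tardiness = max(0, C - d) = max(0, 13 - 24)
= max(0, -11)
= 0


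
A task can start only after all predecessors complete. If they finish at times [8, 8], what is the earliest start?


ES = max of all predecessor completion times
Predecessors: [8, 8]
ES = max(8, 8)
= 8


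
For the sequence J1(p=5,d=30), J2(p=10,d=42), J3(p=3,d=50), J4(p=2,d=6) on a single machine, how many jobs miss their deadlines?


Completion vs due date:
  J1: C=5, d=30 → on time
  J2: C=15, d=42 → on time
  J3: C=18, d=50 → on time
  J4: C=20, d=6 → TARDY
Tardy jobs: J4
Count = 1


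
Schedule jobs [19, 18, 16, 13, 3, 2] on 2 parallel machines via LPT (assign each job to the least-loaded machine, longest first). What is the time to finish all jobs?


Jobs (LPT sorted): [19, 18, 16, 13, 3, 2]
Machines: 2
  J=19 → Machine 1 (load: 0+19=19)
  J=18 → Machine 2 (load: 0+18=18)
  J=16 → Machine 2 (load: 18+16=34)
  J=13 → Machine 1 (load: 19+13=32)
  J=3 → Machine 1 (load: 32+3=35)
  J=2 → Machine 2 (load: 34+2=36)
Machine loads: [35, 36]
Makespan = max = 36 time units


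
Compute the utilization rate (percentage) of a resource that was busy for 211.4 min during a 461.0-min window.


Utilization = busy / total × 100
= 211.4 / 461.0 × 100
= 45.9%


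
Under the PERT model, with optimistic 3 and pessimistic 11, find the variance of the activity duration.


σ² = ((p - o) / 6)² = (p - o)² / 36
= (11 - 3)² / 36
= 8² / 36
= 64 / 36
= 1.7778


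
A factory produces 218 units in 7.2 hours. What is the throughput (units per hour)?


Throughput = units / time
= 218 / 7.2
= 30.3 units/hour


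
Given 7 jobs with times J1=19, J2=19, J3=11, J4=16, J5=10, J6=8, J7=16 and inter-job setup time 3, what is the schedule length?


Makespan = Σ processing + (n-1) × setup
= (19 + 19 + 11 + 16 + 10 + 8 + 16) + (7-1)×3
= 99 + 18
= 117 time units


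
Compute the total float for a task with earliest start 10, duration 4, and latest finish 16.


EF = ES + duration = 10 + 4 = 14
LS = LF - duration = 16 - 4 = 12
Total Float = LF - EF = 16 - 14
(or LS - ES = 12 - 10)
= 2


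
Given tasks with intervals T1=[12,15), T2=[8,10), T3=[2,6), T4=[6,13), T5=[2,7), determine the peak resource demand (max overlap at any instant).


Check each time point for overlaps:
  t=2: 2 tasks active (T3, T5)
Max concurrent = 2


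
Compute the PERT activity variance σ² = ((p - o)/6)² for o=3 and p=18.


σ² = ((p - o) / 6)² = (p - o)² / 36
= (18 - 3)² / 36
= 15² / 36
= 225 / 36
= 6.2500


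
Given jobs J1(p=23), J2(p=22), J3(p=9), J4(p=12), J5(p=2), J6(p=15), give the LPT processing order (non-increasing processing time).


LPT: sort by longest processing time first
  J1: p=23
  J2: p=22
  J6: p=15
  J4: p=12
  J3: p=9
  J5: p=2
Order: J1 → J2 → J6 → J4 → J3 → J5


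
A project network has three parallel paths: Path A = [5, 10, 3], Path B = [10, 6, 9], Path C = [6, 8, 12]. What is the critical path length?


Path A: 5 + 10 + 3 = 18
Path B: 10 + 6 + 9 = 25
Path C: 6 + 8 + 12 = 26
Critical path = longest = max(18, 25, 26)
= 26 (Path C)


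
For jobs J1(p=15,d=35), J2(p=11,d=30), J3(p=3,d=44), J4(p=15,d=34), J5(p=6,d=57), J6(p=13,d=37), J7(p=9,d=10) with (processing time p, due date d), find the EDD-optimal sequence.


EDD: sort by earliest due date
  J7: d=10, p=9
  J2: d=30, p=11
  J4: d=34, p=15
  J1: d=35, p=15
  J6: d=37, p=13
  J3: d=44, p=3
  J5: d=57, p=6
Order: J7 → J2 → J4 → J1 → J6 → J3 → J5


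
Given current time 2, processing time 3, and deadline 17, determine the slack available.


Slack = due - current_time - processing
= 17 - 2 - 3
= 12


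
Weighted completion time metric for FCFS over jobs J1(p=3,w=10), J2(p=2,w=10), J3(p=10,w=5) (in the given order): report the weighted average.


Completion times:
  J1: C=3, w×C=10×3=30
  J2: C=5, w×C=10×5=50
  J3: C=15, w×C=5×15=75
Sum w×C = 155
Sum w = 25
Weighted avg = 155/25
= 6.20


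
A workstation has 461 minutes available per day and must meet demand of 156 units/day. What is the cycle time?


Cycle time = available time / demand
= 461 / 156
= 2.96 min/unit


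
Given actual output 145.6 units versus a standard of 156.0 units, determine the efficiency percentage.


Efficiency = (actual / standard) × 100
= (145.6 / 156.0) × 100
= 93.3%


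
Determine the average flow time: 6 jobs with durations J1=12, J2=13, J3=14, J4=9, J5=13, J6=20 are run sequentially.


Completion times:
  J1: completes at 12
  J2: completes at 25
  J3: completes at 39
  J4: completes at 48
  J5: completes at 61
  J6: completes at 81
Sum = 266
Average = 266/6
= 44.33


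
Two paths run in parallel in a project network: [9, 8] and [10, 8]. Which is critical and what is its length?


Path A: 9 + 8 = 17
Path B: 10 + 8 = 18
Critical path = longest = max(17, 18)
= 18 (Path B)


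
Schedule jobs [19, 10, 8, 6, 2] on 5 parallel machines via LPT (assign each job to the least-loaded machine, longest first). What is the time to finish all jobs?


Jobs (LPT sorted): [19, 10, 8, 6, 2]
Machines: 5
  J=19 → Machine 1 (load: 0+19=19)
  J=10 → Machine 2 (load: 0+10=10)
  J=8 → Machine 3 (load: 0+8=8)
  J=6 → Machine 4 (load: 0+6=6)
  J=2 → Machine 5 (load: 0+2=2)
Machine loads: [19, 10, 8, 6, 2]
Makespan = max = 19 time units


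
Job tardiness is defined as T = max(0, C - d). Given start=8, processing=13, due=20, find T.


Completion = start + processing = 8 + 13 = 21
Tardiness = max(0, C - d) = max(0, 21 - 20)
= max(0, 1)
= 1


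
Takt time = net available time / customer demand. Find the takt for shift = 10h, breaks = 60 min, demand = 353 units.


Available = 10×60 - 60 = 540 min
Takt time = 540 / 353
= 1.53 min/unit


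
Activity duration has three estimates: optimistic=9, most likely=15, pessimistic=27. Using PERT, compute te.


te = (o + 4m + p) / 6
= (9 + 4×15 + 27) / 6
= (9 + 60 + 27) / 6
= 96 / 6
= 16.00


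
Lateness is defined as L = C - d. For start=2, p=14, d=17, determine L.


Completion = 2 + 14 = 16
Lateness = C - d = 16 - 17
= -1


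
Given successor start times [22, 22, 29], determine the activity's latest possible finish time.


LF = min of all successor start times
Successors start at: [22, 22, 29]
LF = min(22, 22, 29)
= 22


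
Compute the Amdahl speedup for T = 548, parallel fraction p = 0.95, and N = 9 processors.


Amdahl's law: T_p = T × ((1-p) + p/N)
= 548 × ((1-0.95) + 0.95/9)
= 548 × (0.05 + 0.1056)
= 548 × 0.1556
= 85.24
Speedup = 548/85.24
= 6.43×


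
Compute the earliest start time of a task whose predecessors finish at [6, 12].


ES = max of all predecessor completion times
Predecessors: [6, 12]
ES = max(6, 12)
= 12


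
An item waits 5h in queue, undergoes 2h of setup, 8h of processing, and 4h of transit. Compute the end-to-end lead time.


Lead time = queue + setup + processing + transit
= 5 + 2 + 8 + 4
= 19 hours


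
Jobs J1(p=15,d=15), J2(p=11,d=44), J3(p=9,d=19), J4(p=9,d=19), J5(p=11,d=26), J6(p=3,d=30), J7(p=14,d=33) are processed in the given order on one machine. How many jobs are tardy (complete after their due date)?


Completion vs due date:
  J1: C=15, d=15 → on time
  J2: C=26, d=44 → on time
  J3: C=35, d=19 → TARDY
  J4: C=44, d=19 → TARDY
  J5: C=55, d=26 → TARDY
  J6: C=58, d=30 → TARDY
  J7: C=72, d=33 → TARDY
Tardy jobs: J3, J4, J5, J6, J7
Count = 5


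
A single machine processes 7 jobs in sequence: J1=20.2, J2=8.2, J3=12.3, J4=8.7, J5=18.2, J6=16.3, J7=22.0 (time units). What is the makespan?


Sequential makespan: sum all processing times
= 20.2 + 8.2 + 12.3 + 8.7 + 18.2 + 16.3 + 22.0
= 105.9 time units


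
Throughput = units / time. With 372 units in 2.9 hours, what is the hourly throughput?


Throughput = units / time
= 372 / 2.9
= 128.3 units/hour


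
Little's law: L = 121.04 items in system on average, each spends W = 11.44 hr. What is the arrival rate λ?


Little's law: L = λW → λ = L / W
= 121.04 / 11.44
= 10.58 per hour


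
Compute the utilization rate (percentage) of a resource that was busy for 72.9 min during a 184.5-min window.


Utilization = busy / total × 100
= 72.9 / 184.5 × 100
= 39.5%


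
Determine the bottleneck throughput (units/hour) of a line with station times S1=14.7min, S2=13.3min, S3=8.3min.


Bottleneck = longest station time
Station times: [14.7, 13.3, 8.3]
Max = 14.7 min
Rate = 60 / 14.7
= 4.08 units/hour (bottleneck: 14.7min)


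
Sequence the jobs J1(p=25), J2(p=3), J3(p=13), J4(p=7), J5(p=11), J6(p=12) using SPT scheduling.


SPT: sort by shortest processing time
  J2: p=3
  J4: p=7
  J5: p=11
  J6: p=12
  J3: p=13
  J1: p=25
Order: J2 → J4 → J5 → J6 → J3 → J1


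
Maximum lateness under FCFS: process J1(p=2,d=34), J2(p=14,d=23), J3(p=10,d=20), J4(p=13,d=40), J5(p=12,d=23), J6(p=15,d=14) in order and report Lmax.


Lateness per job (L = C - d):
  J1: C=2, d=34, L=-32
  J2: C=16, d=23, L=-7
  J3: C=26, d=20, L=6
  J4: C=39, d=40, L=-1
  J5: C=51, d=23, L=28
  J6: C=66, d=14, L=52
Lmax = max(-32, -7, 6, -1, 28, 52)
= 52


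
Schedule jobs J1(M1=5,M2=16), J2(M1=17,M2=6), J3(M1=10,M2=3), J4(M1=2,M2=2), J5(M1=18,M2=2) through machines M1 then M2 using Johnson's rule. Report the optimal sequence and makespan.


Johnson's rule:
Group 1 (M1≤M2, sort by M1): ['J4', 'J1']
Group 2 (M1>M2, sort desc M2): ['J2', 'J3', 'J5']
Sequence: J4 → J1 → J2 → J3 → J5
Makespan calculation:
  J4: M1 done=2, M2 done=4
  J1: M1 done=7, M2 done=23
  J2: M1 done=24, M2 done=30
  J3: M1 done=34, M2 done=37
  J5: M1 done=52, M2 done=54
= Sequence: J4 → J1 → J2 → J3 → J5, Makespan: 54


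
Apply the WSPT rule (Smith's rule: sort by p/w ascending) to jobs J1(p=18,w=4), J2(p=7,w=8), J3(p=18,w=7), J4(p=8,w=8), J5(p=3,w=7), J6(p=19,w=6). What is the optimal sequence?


WSPT (Smith's rule): sort by p/w ascending
  J5: p/w = 3/7 = 0.429
  J2: p/w = 7/8 = 0.875
  J4: p/w = 8/8 = 1.000
  J3: p/w = 18/7 = 2.571
  J6: p/w = 19/6 = 3.167
  J1: p/w = 18/4 = 4.500
Order: J5 → J2 → J4 → J3 → J6 → J1


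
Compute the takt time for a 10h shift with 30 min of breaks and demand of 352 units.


Available = 10×60 - 30 = 570 min
Takt time = 570 / 352
= 1.62 min/unit


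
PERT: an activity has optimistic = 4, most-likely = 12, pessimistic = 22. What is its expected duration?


te = (o + 4m + p) / 6
= (4 + 4×12 + 22) / 6
= (4 + 48 + 22) / 6
= 74 / 6
= 12.33


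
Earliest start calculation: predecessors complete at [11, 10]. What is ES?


ES = max of all predecessor completion times
Predecessors: [11, 10]
ES = max(11, 10)
= 11


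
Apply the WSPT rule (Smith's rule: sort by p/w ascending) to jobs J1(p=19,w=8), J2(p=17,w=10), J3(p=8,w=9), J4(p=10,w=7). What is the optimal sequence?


WSPT (Smith's rule): sort by p/w ascending
  J3: p/w = 8/9 = 0.889
  J4: p/w = 10/7 = 1.429
  J2: p/w = 17/10 = 1.700
  J1: p/w = 19/8 = 2.375
Order: J3 → J4 → J2 → J1


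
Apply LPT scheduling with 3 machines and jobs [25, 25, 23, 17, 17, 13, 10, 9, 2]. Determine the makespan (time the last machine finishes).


Jobs (LPT sorted): [25, 25, 23, 17, 17, 13, 10, 9, 2]
Machines: 3
  J=25 → Machine 1 (load: 0+25=25)
  J=25 → Machine 2 (load: 0+25=25)
  J=23 → Machine 3 (load: 0+23=23)
  J=17 → Machine 3 (load: 23+17=40)
  J=17 → Machine 1 (load: 25+17=42)
  J=13 → Machine 2 (load: 25+13=38)
  J=10 → Machine 2 (load: 38+10=48)
  J=9 → Machine 3 (load: 40+9=49)
  J=2 → Machine 1 (load: 42+2=44)
Machine loads: [44, 48, 49]
Makespan = max = 49 time units


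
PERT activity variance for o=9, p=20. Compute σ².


σ² = ((p - o) / 6)² = (p - o)² / 36
= (20 - 9)² / 36
= 11² / 36
= 121 / 36
= 3.3611


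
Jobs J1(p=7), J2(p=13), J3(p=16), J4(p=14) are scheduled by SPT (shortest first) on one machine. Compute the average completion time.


SPT order: J1 → J2 → J4 → J3
Completion times:
  J1: C=7
  J2: C=20
  J4: C=34
  J3: C=50
Sum = 111, n = 4
Mean flow = 111/4
= 27.75


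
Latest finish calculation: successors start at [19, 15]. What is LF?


LF = min of all successor start times
Successors start at: [19, 15]
LF = min(19, 15)
= 15


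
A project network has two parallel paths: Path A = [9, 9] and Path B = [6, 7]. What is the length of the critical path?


Path A: 9 + 9 = 18
Path B: 6 + 7 = 13
Critical path = longest = max(18, 13)
= 18 (Path A)


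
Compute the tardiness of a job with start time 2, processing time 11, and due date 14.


Completion = start + processing = 2 + 11 = 13
Tardiness = max(0, C - d) = max(0, 13 - 14)
= max(0, -1)
= 0


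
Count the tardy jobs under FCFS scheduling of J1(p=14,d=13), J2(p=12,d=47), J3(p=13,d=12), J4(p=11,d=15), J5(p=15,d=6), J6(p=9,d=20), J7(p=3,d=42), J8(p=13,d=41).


Completion vs due date:
  J1: C=14, d=13 → TARDY
  J2: C=26, d=47 → on time
  J3: C=39, d=12 → TARDY
  J4: C=50, d=15 → TARDY
  J5: C=65, d=6 → TARDY
  J6: C=74, d=20 → TARDY
  J7: C=77, d=42 → TARDY
  J8: C=90, d=41 → TARDY
Tardy jobs: J1, J3, J4, J5, J6, J7, J8
Count = 7


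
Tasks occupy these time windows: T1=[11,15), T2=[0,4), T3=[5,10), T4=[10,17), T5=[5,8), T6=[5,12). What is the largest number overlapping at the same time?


Check each time point for overlaps:
  t=5: 3 tasks active (T3, T5, T6)
Max concurrent = 3


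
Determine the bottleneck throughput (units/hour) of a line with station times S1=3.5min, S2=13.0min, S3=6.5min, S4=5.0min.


Bottleneck = longest station time
Station times: [3.5, 13.0, 6.5, 5.0]
Max = 13.0 min
Rate = 60 / 13.0
= 4.62 units/hour (bottleneck: 13.0min)


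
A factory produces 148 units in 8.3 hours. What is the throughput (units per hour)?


Throughput = units / time
= 148 / 8.3
= 17.8 units/hour


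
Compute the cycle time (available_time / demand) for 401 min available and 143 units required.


Cycle time = available time / demand
= 401 / 143
= 2.80 min/unit


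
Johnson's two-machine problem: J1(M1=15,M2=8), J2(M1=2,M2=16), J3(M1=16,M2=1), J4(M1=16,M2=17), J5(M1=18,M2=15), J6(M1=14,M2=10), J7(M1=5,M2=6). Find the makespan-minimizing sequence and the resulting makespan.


Johnson's rule:
Group 1 (M1≤M2, sort by M1): ['J2', 'J7', 'J4']
Group 2 (M1>M2, sort desc M2): ['J5', 'J6', 'J1', 'J3']
Sequence: J2 → J7 → J4 → J5 → J6 → J1 → J3
Makespan calculation:
  J2: M1 done=2, M2 done=18
  J7: M1 done=7, M2 done=24
  J4: M1 done=23, M2 done=41
  J5: M1 done=41, M2 done=56
  J6: M1 done=55, M2 done=66
  J1: M1 done=70, M2 done=78
  J3: M1 done=86, M2 done=87
= Sequence: J2 → J7 → J4 → J5 → J6 → J1 → J3, Makespan: 87


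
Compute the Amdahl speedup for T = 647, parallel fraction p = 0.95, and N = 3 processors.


Amdahl's law: T_p = T × ((1-p) + p/N)
= 647 × ((1-0.95) + 0.95/3)
= 647 × (0.05 + 0.3167)
= 647 × 0.3667
= 237.23
Speedup = 647/237.23
= 2.73×
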